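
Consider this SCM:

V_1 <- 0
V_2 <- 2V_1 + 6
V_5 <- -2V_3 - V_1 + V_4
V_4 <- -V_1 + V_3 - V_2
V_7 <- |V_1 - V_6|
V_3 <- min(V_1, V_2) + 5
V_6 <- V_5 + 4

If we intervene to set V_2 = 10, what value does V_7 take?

11

Under do(V_2=10), the mechanism V_2 <- 2V_1 + 6 is discarded; V_2 is fixed at 10.
V_3 = min(V_1, V_2) + 5  [with V_1=0, V_2=10]  = 5
V_4 = -V_1 + V_3 - V_2  [with V_1=0, V_3=5, V_2=10]  = -5
V_5 = -2V_3 - V_1 + V_4  [with V_3=5, V_1=0, V_4=-5]  = -15
V_6 = V_5 + 4  [with V_5=-15]  = -11
V_7 = |V_1 - V_6|  [with V_1=0, V_6=-11]  = 11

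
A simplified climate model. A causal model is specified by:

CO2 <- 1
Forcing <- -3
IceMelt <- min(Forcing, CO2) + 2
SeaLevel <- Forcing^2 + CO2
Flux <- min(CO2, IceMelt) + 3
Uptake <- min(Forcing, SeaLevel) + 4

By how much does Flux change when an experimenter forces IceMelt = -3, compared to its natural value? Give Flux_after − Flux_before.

do(IceMelt=-3) replaces the equation IceMelt <- min(Forcing, CO2) + 2 with the constant IceMelt = -3.
Flux = min(CO2, IceMelt) + 3  [with CO2=1, IceMelt=-3]  = 0
Without intervention: IceMelt = min(Forcing, CO2) + 2  [with Forcing=-3, CO2=1]  = -1; Flux = min(CO2, IceMelt) + 3  [with CO2=1, IceMelt=-1]  = 2.
Change = 0 − 2 = -2.

-2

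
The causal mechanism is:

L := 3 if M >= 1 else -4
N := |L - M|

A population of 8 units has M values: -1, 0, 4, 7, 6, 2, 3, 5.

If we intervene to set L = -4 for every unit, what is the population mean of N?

7.25

Every unit gets L=-4 under the intervention. N values become 3, 4, 8, 11, 10, 6, 7, 9; E[N|do(L=-4)] = 7.25.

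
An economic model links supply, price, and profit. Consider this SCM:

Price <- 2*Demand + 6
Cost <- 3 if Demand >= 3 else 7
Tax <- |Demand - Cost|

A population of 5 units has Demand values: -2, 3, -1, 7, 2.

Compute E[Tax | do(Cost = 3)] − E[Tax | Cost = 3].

0.8

do(Cost=3) breaks Cost's dependence on Demand. With Cost=3 fixed, Tax across the units is 5, 0, 4, 4, 1, mean 2.8.
Conditioning on Cost=3 selects the 2 unit(s) with Demand ∈ {3, 7}. Their Tax values: 0, 4. Mean = 2.
Difference = 2.8 − 2 = 0.8.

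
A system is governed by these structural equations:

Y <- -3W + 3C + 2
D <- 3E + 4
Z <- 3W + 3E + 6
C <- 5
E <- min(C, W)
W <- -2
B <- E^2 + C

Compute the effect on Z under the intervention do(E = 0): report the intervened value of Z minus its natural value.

do(E=0) replaces the equation E <- min(C, W) with the constant E = 0.
Z = 3W + 3E + 6  [with W=-2, E=0]  = 0
Without intervention: E = min(C, W)  [with C=5, W=-2]  = -2; Z = 3W + 3E + 6  [with W=-2, E=-2]  = -6.
Change = 0 − (-6) = 6.

6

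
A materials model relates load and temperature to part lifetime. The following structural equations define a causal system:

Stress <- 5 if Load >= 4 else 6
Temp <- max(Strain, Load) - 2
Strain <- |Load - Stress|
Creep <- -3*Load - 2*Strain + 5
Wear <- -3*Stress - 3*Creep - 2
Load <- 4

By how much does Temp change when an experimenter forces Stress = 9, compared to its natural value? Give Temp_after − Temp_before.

Under do(Stress=9), the mechanism Stress <- 5 if Load >= 4 else 6 is discarded; Stress is fixed at 9.
Strain = |Load - Stress|  [with Load=4, Stress=9]  = 5
Temp = max(Strain, Load) - 2  [with Strain=5, Load=4]  = 3
Without intervention: Stress = 5 if Load >= 4 else 6  [with Load=4]  = 5; Strain = |Load - Stress|  [with Load=4, Stress=5]  = 1; Temp = max(Strain, Load) - 2  [with Strain=1, Load=4]  = 2.
Change = 3 − 2 = 1.

1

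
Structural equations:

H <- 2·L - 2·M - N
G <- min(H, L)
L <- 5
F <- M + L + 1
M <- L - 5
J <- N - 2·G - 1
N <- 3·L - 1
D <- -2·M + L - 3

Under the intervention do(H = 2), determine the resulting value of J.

9

do(H=2) replaces the equation H <- 2·L - 2·M - N with the constant H = 2.
N = 3·L - 1  [with L=5]  = 14
G = min(H, L)  [with H=2, L=5]  = 2
J = N - 2·G - 1  [with N=14, G=2]  = 9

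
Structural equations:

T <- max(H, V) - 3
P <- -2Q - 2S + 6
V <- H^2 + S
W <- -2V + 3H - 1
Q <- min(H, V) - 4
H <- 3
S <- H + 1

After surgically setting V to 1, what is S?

4

Under do(V=1), the mechanism V <- H^2 + S is discarded; V is fixed at 1.
Since S is not a descendant of the intervened variable, it is unaffected.
S = H + 1  [with H=3]  = 4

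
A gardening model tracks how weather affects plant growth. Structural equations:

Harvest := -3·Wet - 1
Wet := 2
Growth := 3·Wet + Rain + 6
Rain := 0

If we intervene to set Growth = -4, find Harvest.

-7

The intervention breaks the incoming arrows to Growth: Growth := 3·Wet + Rain + 6 no longer applies, and Growth = -4.
Harvest is not downstream of the intervention, so its value is determined by the original equations.
Harvest = -3·Wet - 1  [with Wet=2]  = -7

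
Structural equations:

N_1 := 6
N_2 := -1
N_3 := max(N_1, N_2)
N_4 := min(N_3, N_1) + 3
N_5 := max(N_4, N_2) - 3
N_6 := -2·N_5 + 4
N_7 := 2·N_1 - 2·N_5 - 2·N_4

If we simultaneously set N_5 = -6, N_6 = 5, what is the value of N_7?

Under do(N_5 = -6, N_6 = 5), each intervened variable's structural equation is replaced by its fixed value.
N_3 = max(N_1, N_2)  [with N_1=6, N_2=-1]  = 6
N_4 = min(N_3, N_1) + 3  [with N_3=6, N_1=6]  = 9
N_7 = 2·N_1 - 2·N_5 - 2·N_4  [with N_1=6, N_5=-6, N_4=9]  = 6

6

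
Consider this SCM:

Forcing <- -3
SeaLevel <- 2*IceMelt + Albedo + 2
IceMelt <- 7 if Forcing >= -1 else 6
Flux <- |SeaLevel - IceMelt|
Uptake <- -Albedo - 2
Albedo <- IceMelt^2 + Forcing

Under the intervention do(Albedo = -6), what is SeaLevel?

The intervention breaks the incoming arrows to Albedo: Albedo <- IceMelt^2 + Forcing no longer applies, and Albedo = -6.
IceMelt = 7 if Forcing >= -1 else 6  [with Forcing=-3]  = 6
SeaLevel = 2*IceMelt + Albedo + 2  [with IceMelt=6, Albedo=-6]  = 8

8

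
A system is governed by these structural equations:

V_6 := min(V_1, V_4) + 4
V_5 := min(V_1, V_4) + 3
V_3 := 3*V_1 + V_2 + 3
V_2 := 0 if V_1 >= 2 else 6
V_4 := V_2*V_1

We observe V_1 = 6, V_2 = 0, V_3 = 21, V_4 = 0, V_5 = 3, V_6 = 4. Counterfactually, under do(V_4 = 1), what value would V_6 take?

5

Under do(V_4=1), the mechanism V_4 := V_2*V_1 is discarded; V_4 is fixed at 1.
V_6 = min(V_1, V_4) + 4  [with V_1=6, V_4=1]  = 5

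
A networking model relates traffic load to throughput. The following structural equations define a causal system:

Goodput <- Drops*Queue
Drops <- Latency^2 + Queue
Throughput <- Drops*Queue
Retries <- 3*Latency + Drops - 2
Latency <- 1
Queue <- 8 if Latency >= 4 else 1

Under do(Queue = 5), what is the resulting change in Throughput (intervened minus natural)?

28

do(Queue=5) replaces the equation Queue <- 8 if Latency >= 4 else 1 with the constant Queue = 5.
Drops = Latency^2 + Queue  [with Latency=1, Queue=5]  = 6
Throughput = Drops*Queue  [with Drops=6, Queue=5]  = 30
Without intervention: Queue = 8 if Latency >= 4 else 1  [with Latency=1]  = 1; Drops = Latency^2 + Queue  [with Latency=1, Queue=1]  = 2; Throughput = Drops*Queue  [with Drops=2, Queue=1]  = 2.
Change = 30 − 2 = 28.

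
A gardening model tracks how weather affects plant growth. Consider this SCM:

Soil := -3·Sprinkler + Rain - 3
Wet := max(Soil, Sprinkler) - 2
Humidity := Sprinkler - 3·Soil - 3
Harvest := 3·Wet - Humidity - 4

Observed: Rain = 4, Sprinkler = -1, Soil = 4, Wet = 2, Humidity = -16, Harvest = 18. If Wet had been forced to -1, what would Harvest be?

9

Under do(Wet=-1), the mechanism Wet := max(Soil, Sprinkler) - 2 is discarded; Wet is fixed at -1.
Soil = -3·Sprinkler + Rain - 3  [with Sprinkler=-1, Rain=4]  = 4
Humidity = Sprinkler - 3·Soil - 3  [with Sprinkler=-1, Soil=4]  = -16
Harvest = 3·Wet - Humidity - 4  [with Wet=-1, Humidity=-16]  = 9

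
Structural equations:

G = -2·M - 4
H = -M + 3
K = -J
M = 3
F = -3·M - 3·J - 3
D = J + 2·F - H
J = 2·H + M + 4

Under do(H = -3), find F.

-15

Under do(H=-3), the mechanism H = -M + 3 is discarded; H is fixed at -3.
J = 2·H + M + 4  [with H=-3, M=3]  = 1
F = -3·M - 3·J - 3  [with M=3, J=1]  = -15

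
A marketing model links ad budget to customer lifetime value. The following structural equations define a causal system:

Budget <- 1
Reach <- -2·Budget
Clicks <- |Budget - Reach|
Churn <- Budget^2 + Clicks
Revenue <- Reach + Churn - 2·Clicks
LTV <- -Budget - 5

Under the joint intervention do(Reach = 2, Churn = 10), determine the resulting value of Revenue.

Setting Reach = 2, Churn = 10 by intervention discards those variables' equations.
Clicks = |Budget - Reach|  [with Budget=1, Reach=2]  = 1
Revenue = Reach + Churn - 2·Clicks  [with Reach=2, Churn=10, Clicks=1]  = 10

10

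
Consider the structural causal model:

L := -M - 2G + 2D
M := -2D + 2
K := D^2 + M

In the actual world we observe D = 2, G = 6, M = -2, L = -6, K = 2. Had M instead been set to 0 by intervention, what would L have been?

-8

The intervention breaks the incoming arrows to M: M := -2D + 2 no longer applies, and M = 0.
L = -M - 2G + 2D  [with M=0, G=6, D=2]  = -8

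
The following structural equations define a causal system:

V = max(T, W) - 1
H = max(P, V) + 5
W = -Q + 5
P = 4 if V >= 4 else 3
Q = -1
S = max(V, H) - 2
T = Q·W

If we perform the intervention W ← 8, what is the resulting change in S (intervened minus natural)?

Under do(W=8), the mechanism W = -Q + 5 is discarded; W is fixed at 8.
T = Q·W  [with Q=-1, W=8]  = -8
V = max(T, W) - 1  [with T=-8, W=8]  = 7
P = 4 if V >= 4 else 3  [with V=7]  = 4
H = max(P, V) + 5  [with P=4, V=7]  = 12
S = max(V, H) - 2  [with V=7, H=12]  = 10
Without intervention: W = -Q + 5  [with Q=-1]  = 6; T = Q·W  [with Q=-1, W=6]  = -6; V = max(T, W) - 1  [with T=-6, W=6]  = 5; P = 4 if V >= 4 else 3  [with V=5]  = 4; H = max(P, V) + 5  [with P=4, V=5]  = 10; S = max(V, H) - 2  [with V=5, H=10]  = 8.
Change = 10 − 8 = 2.

2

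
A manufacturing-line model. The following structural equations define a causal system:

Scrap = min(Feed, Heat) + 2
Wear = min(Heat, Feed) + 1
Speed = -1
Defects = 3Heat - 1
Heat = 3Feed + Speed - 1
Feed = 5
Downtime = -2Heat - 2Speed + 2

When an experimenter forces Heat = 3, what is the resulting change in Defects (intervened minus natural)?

-30

do(Heat=3) replaces the equation Heat = 3Feed + Speed - 1 with the constant Heat = 3.
Defects = 3Heat - 1  [with Heat=3]  = 8
Without intervention: Heat = 3Feed + Speed - 1  [with Feed=5, Speed=-1]  = 13; Defects = 3Heat - 1  [with Heat=13]  = 38.
Change = 8 − 38 = -30.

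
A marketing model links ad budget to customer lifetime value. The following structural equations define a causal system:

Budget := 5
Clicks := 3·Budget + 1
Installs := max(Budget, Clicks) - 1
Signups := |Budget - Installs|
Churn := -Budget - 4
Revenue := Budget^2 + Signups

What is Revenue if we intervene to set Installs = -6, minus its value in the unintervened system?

1

The intervention breaks the incoming arrows to Installs: Installs := max(Budget, Clicks) - 1 no longer applies, and Installs = -6.
Signups = |Budget - Installs|  [with Budget=5, Installs=-6]  = 11
Revenue = Budget^2 + Signups  [with Budget=5, Signups=11]  = 36
Without intervention: Clicks = 3·Budget + 1  [with Budget=5]  = 16; Installs = max(Budget, Clicks) - 1  [with Budget=5, Clicks=16]  = 15; Signups = |Budget - Installs|  [with Budget=5, Installs=15]  = 10; Revenue = Budget^2 + Signups  [with Budget=5, Signups=10]  = 35.
Change = 36 − 35 = 1.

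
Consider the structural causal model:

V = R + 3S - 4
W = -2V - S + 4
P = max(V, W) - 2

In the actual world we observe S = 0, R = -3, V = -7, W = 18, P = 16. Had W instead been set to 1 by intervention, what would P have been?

-1

Intervening sets W = 1 and removes its equation (W = -2V - S + 4).
V = R + 3S - 4  [with R=-3, S=0]  = -7
P = max(V, W) - 2  [with V=-7, W=1]  = -1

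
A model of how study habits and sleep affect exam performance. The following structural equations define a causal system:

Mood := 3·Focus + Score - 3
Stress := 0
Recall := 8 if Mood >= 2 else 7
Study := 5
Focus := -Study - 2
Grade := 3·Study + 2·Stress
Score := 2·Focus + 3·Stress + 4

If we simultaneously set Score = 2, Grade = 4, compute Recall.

The joint intervention fixes Score = 2, Grade = 4, removing each variable's own equation.
Focus = -Study - 2  [with Study=5]  = -7
Mood = 3·Focus + Score - 3  [with Focus=-7, Score=2]  = -22
Recall = 8 if Mood >= 2 else 7  [with Mood=-22]  = 7

7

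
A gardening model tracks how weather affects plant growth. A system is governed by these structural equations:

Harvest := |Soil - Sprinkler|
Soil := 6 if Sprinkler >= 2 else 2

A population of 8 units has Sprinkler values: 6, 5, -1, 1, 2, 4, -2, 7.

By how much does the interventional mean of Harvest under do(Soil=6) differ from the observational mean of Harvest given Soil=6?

The intervention sets Soil=6 in all 8 units regardless of Sprinkler. Recomputing Harvest per unit gives 0, 1, 7, 5, 4, 2, 8, 1; average 3.5.
E[Harvest|Soil=6] averages over only the 5 units with Soil=6 (Sprinkler = 6, 5, 2, 4, 7): Harvest = 0, 1, 4, 2, 1, mean 1.6.
Difference = 3.5 − 1.6 = 1.9.

1.9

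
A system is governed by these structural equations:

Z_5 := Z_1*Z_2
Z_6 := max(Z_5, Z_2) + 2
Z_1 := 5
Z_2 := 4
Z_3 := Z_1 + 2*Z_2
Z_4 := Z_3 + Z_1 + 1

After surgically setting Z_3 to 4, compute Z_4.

10

The intervention breaks the incoming arrows to Z_3: Z_3 := Z_1 + 2*Z_2 no longer applies, and Z_3 = 4.
Z_4 = Z_3 + Z_1 + 1  [with Z_3=4, Z_1=5]  = 10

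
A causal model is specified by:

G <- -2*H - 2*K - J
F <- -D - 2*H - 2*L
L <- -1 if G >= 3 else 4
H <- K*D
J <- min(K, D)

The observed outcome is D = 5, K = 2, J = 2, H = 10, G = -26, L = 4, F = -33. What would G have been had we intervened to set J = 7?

-31

do(J=7) replaces the equation J <- min(K, D) with the constant J = 7.
H = K*D  [with K=2, D=5]  = 10
G = -2*H - 2*K - J  [with H=10, K=2, J=7]  = -31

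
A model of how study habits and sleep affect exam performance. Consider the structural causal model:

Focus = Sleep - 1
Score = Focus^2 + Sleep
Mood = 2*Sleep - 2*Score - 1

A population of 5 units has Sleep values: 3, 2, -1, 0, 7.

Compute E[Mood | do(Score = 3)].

-2.6

Every unit gets Score=3 under the intervention. Mood values become -1, -3, -9, -7, 7; E[Mood|do(Score=3)] = -2.6.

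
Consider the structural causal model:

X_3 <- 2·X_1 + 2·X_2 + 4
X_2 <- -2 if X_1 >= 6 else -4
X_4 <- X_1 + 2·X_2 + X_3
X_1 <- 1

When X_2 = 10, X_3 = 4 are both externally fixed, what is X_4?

25

Setting X_2 = 10, X_3 = 4 by intervention discards those variables' equations.
X_4 = X_1 + 2·X_2 + X_3  [with X_1=1, X_2=10, X_3=4]  = 25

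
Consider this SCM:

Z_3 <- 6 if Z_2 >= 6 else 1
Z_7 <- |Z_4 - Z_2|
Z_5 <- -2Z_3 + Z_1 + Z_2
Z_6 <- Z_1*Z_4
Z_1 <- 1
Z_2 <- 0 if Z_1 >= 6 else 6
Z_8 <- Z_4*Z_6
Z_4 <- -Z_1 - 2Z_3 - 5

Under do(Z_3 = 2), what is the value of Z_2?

6

Under do(Z_3=2), the mechanism Z_3 <- 6 if Z_2 >= 6 else 1 is discarded; Z_3 is fixed at 2.
Since Z_2 is not a descendant of the intervened variable, it is unaffected.
Z_2 = 0 if Z_1 >= 6 else 6  [with Z_1=1]  = 6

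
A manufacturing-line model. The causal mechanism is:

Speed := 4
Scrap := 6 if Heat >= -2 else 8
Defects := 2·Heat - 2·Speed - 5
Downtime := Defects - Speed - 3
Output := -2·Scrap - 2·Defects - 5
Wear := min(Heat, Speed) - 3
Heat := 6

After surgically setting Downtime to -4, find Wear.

Intervening sets Downtime = -4 and removes its equation (Downtime := Defects - Speed - 3).
Wear is not downstream of the intervention, so its value is determined by the original equations.
Wear = min(Heat, Speed) - 3  [with Heat=6, Speed=4]  = 1

1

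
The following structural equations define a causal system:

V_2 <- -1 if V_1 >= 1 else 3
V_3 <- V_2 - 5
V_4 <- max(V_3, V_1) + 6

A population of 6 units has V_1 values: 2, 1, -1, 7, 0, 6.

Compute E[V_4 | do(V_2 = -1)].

Under do(V_2=-1), V_2's equation is replaced by V_2=-1 for every unit. Per-unit V_4: 8, 7, 5, 13, 6, 12. Mean = 8.5.

8.5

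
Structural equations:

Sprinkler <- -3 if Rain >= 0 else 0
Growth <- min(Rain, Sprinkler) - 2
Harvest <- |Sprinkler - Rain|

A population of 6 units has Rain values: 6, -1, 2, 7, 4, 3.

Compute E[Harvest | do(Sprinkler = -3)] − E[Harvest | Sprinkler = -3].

-0.9

Every unit gets Sprinkler=-3 under the intervention. Harvest values become 9, 2, 5, 10, 7, 6; E[Harvest|do(Sprinkler=-3)] = 6.5.
Observing Sprinkler=-3 restricts to units where Sprinkler's equation naturally yields -3: Rain ∈ {6, 2, 7, 4, 3}. In that subpopulation Harvest = 9, 5, 10, 7, 6, mean 7.4.
Difference = 6.5 − 7.4 = -0.9.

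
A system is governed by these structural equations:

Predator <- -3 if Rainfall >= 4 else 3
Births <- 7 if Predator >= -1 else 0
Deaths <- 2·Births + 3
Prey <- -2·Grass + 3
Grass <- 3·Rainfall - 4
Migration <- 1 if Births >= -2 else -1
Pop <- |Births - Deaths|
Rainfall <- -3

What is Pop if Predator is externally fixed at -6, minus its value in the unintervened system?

-7

do(Predator=-6) replaces the equation Predator <- -3 if Rainfall >= 4 else 3 with the constant Predator = -6.
Births = 7 if Predator >= -1 else 0  [with Predator=-6]  = 0
Deaths = 2·Births + 3  [with Births=0]  = 3
Pop = |Births - Deaths|  [with Births=0, Deaths=3]  = 3
Without intervention: Predator = -3 if Rainfall >= 4 else 3  [with Rainfall=-3]  = 3; Births = 7 if Predator >= -1 else 0  [with Predator=3]  = 7; Deaths = 2·Births + 3  [with Births=7]  = 17; Pop = |Births - Deaths|  [with Births=7, Deaths=17]  = 10.
Change = 3 − 10 = -7.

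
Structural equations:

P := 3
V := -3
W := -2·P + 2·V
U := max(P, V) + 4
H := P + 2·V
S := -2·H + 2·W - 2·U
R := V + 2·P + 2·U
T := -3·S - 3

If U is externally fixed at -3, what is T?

33

do(U=-3) replaces the equation U := max(P, V) + 4 with the constant U = -3.
W = -2·P + 2·V  [with P=3, V=-3]  = -12
H = P + 2·V  [with P=3, V=-3]  = -3
S = -2·H + 2·W - 2·U  [with H=-3, W=-12, U=-3]  = -12
T = -3·S - 3  [with S=-12]  = 33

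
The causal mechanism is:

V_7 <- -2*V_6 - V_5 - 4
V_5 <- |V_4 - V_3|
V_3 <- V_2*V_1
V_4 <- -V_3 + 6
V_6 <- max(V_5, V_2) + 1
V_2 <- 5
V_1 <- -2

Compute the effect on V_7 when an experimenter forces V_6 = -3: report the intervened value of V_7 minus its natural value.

60

Intervening sets V_6 = -3 and removes its equation (V_6 <- max(V_5, V_2) + 1).
V_3 = V_2*V_1  [with V_2=5, V_1=-2]  = -10
V_4 = -V_3 + 6  [with V_3=-10]  = 16
V_5 = |V_4 - V_3|  [with V_4=16, V_3=-10]  = 26
V_7 = -2*V_6 - V_5 - 4  [with V_6=-3, V_5=26]  = -24
Without intervention: V_3 = V_2*V_1  [with V_2=5, V_1=-2]  = -10; V_4 = -V_3 + 6  [with V_3=-10]  = 16; V_5 = |V_4 - V_3|  [with V_4=16, V_3=-10]  = 26; V_6 = max(V_5, V_2) + 1  [with V_5=26, V_2=5]  = 27; V_7 = -2*V_6 - V_5 - 4  [with V_6=27, V_5=26]  = -84.
Change = -24 − (-84) = 60.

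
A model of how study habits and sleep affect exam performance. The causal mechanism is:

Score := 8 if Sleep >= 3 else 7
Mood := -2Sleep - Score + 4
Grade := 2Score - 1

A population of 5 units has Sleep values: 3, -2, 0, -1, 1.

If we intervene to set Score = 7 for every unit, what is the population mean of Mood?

-3.4

Every unit gets Score=7 under the intervention. Mood values become -9, 1, -3, -1, -5; E[Mood|do(Score=7)] = -3.4.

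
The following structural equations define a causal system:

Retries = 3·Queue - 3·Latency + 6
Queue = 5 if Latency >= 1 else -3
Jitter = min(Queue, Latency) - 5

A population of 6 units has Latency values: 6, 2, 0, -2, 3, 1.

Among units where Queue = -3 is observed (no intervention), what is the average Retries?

Conditioning on Queue=-3 selects the 2 unit(s) with Latency ∈ {0, -2}. Their Retries values: -3, 3. Mean = 0.

0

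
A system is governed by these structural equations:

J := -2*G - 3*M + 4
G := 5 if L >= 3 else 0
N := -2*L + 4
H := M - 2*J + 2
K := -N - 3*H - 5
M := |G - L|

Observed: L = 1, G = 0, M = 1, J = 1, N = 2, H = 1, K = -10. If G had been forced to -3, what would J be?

Under do(G=-3), the mechanism G := 5 if L >= 3 else 0 is discarded; G is fixed at -3.
M = |G - L|  [with G=-3, L=1]  = 4
J = -2*G - 3*M + 4  [with G=-3, M=4]  = -2

-2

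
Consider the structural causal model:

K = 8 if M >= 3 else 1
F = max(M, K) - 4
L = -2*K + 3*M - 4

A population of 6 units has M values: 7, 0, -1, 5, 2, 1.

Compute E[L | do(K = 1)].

The intervention sets K=1 in all 6 units regardless of M. Recomputing L per unit gives 15, -6, -9, 9, 0, -3; average 1.

1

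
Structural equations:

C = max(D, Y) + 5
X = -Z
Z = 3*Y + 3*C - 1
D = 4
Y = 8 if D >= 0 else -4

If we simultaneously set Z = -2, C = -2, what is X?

The joint intervention fixes Z = -2, C = -2, removing each variable's own equation.
X = -Z  [with Z=-2]  = 2

2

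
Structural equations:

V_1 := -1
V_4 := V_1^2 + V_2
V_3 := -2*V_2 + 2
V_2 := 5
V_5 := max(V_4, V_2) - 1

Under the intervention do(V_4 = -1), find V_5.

4

Intervening sets V_4 = -1 and removes its equation (V_4 := V_1^2 + V_2).
V_5 = max(V_4, V_2) - 1  [with V_4=-1, V_2=5]  = 4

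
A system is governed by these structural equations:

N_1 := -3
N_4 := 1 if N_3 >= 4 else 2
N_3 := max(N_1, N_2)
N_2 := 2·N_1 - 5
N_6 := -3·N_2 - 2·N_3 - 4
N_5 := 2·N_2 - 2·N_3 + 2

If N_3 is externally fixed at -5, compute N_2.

Under do(N_3=-5), the mechanism N_3 := max(N_1, N_2) is discarded; N_3 is fixed at -5.
Since N_2 is not a descendant of the intervened variable, it is unaffected.
N_2 = 2·N_1 - 5  [with N_1=-3]  = -11

-11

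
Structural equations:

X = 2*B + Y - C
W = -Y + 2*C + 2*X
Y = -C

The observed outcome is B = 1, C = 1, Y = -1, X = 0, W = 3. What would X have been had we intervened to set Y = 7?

8

The intervention breaks the incoming arrows to Y: Y = -C no longer applies, and Y = 7.
X = 2*B + Y - C  [with B=1, Y=7, C=1]  = 8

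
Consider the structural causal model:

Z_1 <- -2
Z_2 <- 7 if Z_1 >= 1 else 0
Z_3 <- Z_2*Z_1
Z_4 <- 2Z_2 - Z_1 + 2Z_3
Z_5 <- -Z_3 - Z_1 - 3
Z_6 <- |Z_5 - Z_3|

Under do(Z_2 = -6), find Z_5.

-13

do(Z_2=-6) replaces the equation Z_2 <- 7 if Z_1 >= 1 else 0 with the constant Z_2 = -6.
Z_3 = Z_2*Z_1  [with Z_2=-6, Z_1=-2]  = 12
Z_5 = -Z_3 - Z_1 - 3  [with Z_3=12, Z_1=-2]  = -13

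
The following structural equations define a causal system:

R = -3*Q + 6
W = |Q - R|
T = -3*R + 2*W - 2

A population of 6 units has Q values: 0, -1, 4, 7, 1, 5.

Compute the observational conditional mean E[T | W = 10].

Conditioning on W=10 selects the 2 unit(s) with Q ∈ {-1, 4}. Their T values: -9, 36. Mean = 13.5.

13.5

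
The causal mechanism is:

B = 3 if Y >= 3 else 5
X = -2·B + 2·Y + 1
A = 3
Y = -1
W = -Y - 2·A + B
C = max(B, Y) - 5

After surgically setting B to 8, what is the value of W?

The intervention breaks the incoming arrows to B: B = 3 if Y >= 3 else 5 no longer applies, and B = 8.
W = -Y - 2·A + B  [with Y=-1, A=3, B=8]  = 3

3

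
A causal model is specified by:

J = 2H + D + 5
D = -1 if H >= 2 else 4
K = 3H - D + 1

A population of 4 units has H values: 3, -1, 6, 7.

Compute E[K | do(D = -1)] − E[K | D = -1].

-4.75

Every unit gets D=-1 under the intervention. K values become 11, -1, 20, 23; E[K|do(D=-1)] = 13.25.
Conditioning on D=-1 selects the 3 unit(s) with H ∈ {3, 6, 7}. Their K values: 11, 20, 23. Mean = 18.
Difference = 13.25 − 18 = -4.75.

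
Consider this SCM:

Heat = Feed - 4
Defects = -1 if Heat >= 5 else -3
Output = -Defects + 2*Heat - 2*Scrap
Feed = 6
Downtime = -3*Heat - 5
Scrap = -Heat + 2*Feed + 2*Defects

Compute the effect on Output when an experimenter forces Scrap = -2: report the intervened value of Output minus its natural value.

Intervening sets Scrap = -2 and removes its equation (Scrap = -Heat + 2*Feed + 2*Defects).
Heat = Feed - 4  [with Feed=6]  = 2
Defects = -1 if Heat >= 5 else -3  [with Heat=2]  = -3
Output = -Defects + 2*Heat - 2*Scrap  [with Defects=-3, Heat=2, Scrap=-2]  = 11
Without intervention: Heat = Feed - 4  [with Feed=6]  = 2; Defects = -1 if Heat >= 5 else -3  [with Heat=2]  = -3; Scrap = -Heat + 2*Feed + 2*Defects  [with Heat=2, Feed=6, Defects=-3]  = 4; Output = -Defects + 2*Heat - 2*Scrap  [with Defects=-3, Heat=2, Scrap=4]  = -1.
Change = 11 − (-1) = 12.

12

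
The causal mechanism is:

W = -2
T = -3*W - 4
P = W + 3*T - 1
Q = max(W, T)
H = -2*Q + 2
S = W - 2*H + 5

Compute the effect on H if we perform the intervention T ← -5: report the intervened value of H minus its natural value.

8

do(T=-5) replaces the equation T = -3*W - 4 with the constant T = -5.
Q = max(W, T)  [with W=-2, T=-5]  = -2
H = -2*Q + 2  [with Q=-2]  = 6
Without intervention: T = -3*W - 4  [with W=-2]  = 2; Q = max(W, T)  [with W=-2, T=2]  = 2; H = -2*Q + 2  [with Q=2]  = -2.
Change = 6 − (-2) = 8.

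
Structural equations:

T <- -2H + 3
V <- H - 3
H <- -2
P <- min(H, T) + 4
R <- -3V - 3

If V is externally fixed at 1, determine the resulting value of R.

-6

The intervention breaks the incoming arrows to V: V <- H - 3 no longer applies, and V = 1.
R = -3V - 3  [with V=1]  = -6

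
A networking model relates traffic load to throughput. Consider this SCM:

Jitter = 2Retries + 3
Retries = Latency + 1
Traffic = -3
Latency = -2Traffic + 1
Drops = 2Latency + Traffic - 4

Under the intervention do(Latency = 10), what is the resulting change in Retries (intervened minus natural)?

3

Under do(Latency=10), the mechanism Latency = -2Traffic + 1 is discarded; Latency is fixed at 10.
Retries = Latency + 1  [with Latency=10]  = 11
Without intervention: Latency = -2Traffic + 1  [with Traffic=-3]  = 7; Retries = Latency + 1  [with Latency=7]  = 8.
Change = 11 − 8 = 3.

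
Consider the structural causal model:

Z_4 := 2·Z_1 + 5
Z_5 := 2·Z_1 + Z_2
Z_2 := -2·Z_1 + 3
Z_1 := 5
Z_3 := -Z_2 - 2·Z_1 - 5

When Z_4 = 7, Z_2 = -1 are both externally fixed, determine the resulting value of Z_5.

The joint intervention fixes Z_4 = 7, Z_2 = -1, removing each variable's own equation.
Z_5 = 2·Z_1 + Z_2  [with Z_1=5, Z_2=-1]  = 9

9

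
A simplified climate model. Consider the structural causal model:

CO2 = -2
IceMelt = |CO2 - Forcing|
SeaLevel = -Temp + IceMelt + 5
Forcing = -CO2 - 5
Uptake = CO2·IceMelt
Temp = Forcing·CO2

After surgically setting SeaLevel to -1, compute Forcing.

-3

Under do(SeaLevel=-1), the mechanism SeaLevel = -Temp + IceMelt + 5 is discarded; SeaLevel is fixed at -1.
No directed path runs from SeaLevel to Forcing, so Forcing keeps its natural value.
Forcing = -CO2 - 5  [with CO2=-2]  = -3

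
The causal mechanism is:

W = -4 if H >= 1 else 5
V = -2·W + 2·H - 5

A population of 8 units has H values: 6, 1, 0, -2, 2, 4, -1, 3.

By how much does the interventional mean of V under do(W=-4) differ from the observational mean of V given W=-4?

do(W=-4) breaks W's dependence on H. With W=-4 fixed, V across the units is 15, 5, 3, -1, 7, 11, 1, 9, mean 6.25.
Conditioning on W=-4 selects the 5 unit(s) with H ∈ {6, 1, 2, 4, 3}. Their V values: 15, 5, 7, 11, 9. Mean = 9.4.
Difference = 6.25 − 9.4 = -3.15.

-3.15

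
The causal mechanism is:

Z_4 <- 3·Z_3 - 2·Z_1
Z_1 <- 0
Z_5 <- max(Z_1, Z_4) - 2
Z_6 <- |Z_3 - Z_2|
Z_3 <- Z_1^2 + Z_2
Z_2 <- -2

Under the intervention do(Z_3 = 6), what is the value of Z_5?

do(Z_3=6) replaces the equation Z_3 <- Z_1^2 + Z_2 with the constant Z_3 = 6.
Z_4 = 3·Z_3 - 2·Z_1  [with Z_3=6, Z_1=0]  = 18
Z_5 = max(Z_1, Z_4) - 2  [with Z_1=0, Z_4=18]  = 16

16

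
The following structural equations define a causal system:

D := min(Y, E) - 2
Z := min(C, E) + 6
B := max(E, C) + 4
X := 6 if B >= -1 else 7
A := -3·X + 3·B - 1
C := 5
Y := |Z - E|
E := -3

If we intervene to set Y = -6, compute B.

9

do(Y=-6) replaces the equation Y := |Z - E| with the constant Y = -6.
No directed path runs from Y to B, so B keeps its natural value.
B = max(E, C) + 4  [with E=-3, C=5]  = 9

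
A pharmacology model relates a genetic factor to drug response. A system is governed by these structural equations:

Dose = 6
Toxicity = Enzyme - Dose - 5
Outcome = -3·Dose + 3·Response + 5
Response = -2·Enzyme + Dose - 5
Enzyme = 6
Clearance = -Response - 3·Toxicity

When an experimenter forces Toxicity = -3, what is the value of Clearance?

Intervening sets Toxicity = -3 and removes its equation (Toxicity = Enzyme - Dose - 5).
Response = -2·Enzyme + Dose - 5  [with Enzyme=6, Dose=6]  = -11
Clearance = -Response - 3·Toxicity  [with Response=-11, Toxicity=-3]  = 20

20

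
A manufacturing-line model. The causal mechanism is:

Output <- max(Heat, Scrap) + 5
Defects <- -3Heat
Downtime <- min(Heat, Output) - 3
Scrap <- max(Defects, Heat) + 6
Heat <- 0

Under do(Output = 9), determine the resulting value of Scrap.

6

Under do(Output=9), the mechanism Output <- max(Heat, Scrap) + 5 is discarded; Output is fixed at 9.
Since Scrap is not a descendant of the intervened variable, it is unaffected.
Defects = -3Heat  [with Heat=0]  = 0
Scrap = max(Defects, Heat) + 6  [with Defects=0, Heat=0]  = 6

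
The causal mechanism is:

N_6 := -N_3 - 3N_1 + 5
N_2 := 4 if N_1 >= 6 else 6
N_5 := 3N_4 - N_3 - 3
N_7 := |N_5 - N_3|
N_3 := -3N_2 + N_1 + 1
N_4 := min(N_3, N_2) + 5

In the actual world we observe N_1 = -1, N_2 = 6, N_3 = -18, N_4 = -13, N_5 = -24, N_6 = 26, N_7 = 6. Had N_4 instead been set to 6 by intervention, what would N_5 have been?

Intervening sets N_4 = 6 and removes its equation (N_4 := min(N_3, N_2) + 5).
N_2 = 4 if N_1 >= 6 else 6  [with N_1=-1]  = 6
N_3 = -3N_2 + N_1 + 1  [with N_2=6, N_1=-1]  = -18
N_5 = 3N_4 - N_3 - 3  [with N_4=6, N_3=-18]  = 33

33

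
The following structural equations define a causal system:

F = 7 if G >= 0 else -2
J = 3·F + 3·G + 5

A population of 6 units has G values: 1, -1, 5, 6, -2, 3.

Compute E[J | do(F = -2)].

do(F=-2) breaks F's dependence on G. With F=-2 fixed, J across the units is 2, -4, 14, 17, -7, 8, mean 5.

5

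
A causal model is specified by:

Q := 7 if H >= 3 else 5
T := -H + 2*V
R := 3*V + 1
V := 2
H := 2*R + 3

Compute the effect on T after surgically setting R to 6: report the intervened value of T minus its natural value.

do(R=6) replaces the equation R := 3*V + 1 with the constant R = 6.
H = 2*R + 3  [with R=6]  = 15
T = -H + 2*V  [with H=15, V=2]  = -11
Without intervention: R = 3*V + 1  [with V=2]  = 7; H = 2*R + 3  [with R=7]  = 17; T = -H + 2*V  [with H=17, V=2]  = -13.
Change = -11 − (-13) = 2.

2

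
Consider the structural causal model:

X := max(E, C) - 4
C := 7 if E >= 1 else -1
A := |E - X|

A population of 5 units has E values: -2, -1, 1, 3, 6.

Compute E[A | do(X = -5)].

6.4

do(X=-5) breaks X's dependence on E. With X=-5 fixed, A across the units is 3, 4, 6, 8, 11, mean 6.4.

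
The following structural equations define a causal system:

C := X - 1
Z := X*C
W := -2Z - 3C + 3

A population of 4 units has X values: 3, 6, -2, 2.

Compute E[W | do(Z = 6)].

The intervention sets Z=6 in all 4 units regardless of X. Recomputing W per unit gives -15, -24, 0, -12; average -12.75.

-12.75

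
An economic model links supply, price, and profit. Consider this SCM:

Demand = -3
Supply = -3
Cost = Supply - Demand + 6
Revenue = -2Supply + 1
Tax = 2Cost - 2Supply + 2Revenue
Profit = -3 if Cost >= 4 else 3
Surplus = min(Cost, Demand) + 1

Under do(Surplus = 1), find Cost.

Intervening sets Surplus = 1 and removes its equation (Surplus = min(Cost, Demand) + 1).
Cost is not downstream of the intervention, so its value is determined by the original equations.
Cost = Supply - Demand + 6  [with Supply=-3, Demand=-3]  = 6

6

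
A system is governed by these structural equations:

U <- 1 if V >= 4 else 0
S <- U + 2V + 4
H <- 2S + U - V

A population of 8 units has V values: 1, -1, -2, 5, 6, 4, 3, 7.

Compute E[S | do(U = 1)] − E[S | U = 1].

Every unit gets U=1 under the intervention. S values become 7, 3, 1, 15, 17, 13, 11, 19; E[S|do(U=1)] = 10.75.
Conditioning on U=1 selects the 4 unit(s) with V ∈ {5, 6, 4, 7}. Their S values: 15, 17, 13, 19. Mean = 16.
Difference = 10.75 − 16 = -5.25.

-5.25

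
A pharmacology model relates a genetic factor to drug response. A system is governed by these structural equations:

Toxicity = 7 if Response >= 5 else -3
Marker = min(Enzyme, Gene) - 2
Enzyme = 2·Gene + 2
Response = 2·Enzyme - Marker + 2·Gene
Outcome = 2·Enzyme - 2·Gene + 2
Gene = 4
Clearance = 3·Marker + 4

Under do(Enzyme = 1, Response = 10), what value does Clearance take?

1

The joint intervention fixes Enzyme = 1, Response = 10, removing each variable's own equation.
Marker = min(Enzyme, Gene) - 2  [with Enzyme=1, Gene=4]  = -1
Clearance = 3·Marker + 4  [with Marker=-1]  = 1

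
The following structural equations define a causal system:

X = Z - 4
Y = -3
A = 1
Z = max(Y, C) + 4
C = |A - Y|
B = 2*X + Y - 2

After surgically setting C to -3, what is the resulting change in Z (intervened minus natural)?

The intervention breaks the incoming arrows to C: C = |A - Y| no longer applies, and C = -3.
Z = max(Y, C) + 4  [with Y=-3, C=-3]  = 1
Without intervention: C = |A - Y|  [with A=1, Y=-3]  = 4; Z = max(Y, C) + 4  [with Y=-3, C=4]  = 8.
Change = 1 − 8 = -7.

-7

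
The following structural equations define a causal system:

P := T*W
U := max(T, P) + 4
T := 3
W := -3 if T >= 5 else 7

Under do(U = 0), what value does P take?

21

Under do(U=0), the mechanism U := max(T, P) + 4 is discarded; U is fixed at 0.
Since P is not a descendant of the intervened variable, it is unaffected.
W = -3 if T >= 5 else 7  [with T=3]  = 7
P = T*W  [with T=3, W=7]  = 21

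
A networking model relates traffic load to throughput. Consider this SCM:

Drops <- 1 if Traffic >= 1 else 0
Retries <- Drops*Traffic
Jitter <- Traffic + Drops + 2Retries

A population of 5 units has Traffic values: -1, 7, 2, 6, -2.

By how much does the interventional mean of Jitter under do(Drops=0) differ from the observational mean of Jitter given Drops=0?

3.9

Under do(Drops=0), Drops's equation is replaced by Drops=0 for every unit. Per-unit Jitter: -1, 7, 2, 6, -2. Mean = 2.4.
E[Jitter|Drops=0] averages over only the 2 units with Drops=0 (Traffic = -1, -2): Jitter = -1, -2, mean -1.5.
Difference = 2.4 − (-1.5) = 3.9.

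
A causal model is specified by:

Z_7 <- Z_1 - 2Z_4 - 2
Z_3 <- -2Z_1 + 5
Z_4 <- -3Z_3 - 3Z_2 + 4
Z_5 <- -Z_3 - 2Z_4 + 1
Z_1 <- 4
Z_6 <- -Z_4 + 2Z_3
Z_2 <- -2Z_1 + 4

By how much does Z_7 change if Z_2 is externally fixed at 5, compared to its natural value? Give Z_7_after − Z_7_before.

Under do(Z_2=5), the mechanism Z_2 <- -2Z_1 + 4 is discarded; Z_2 is fixed at 5.
Z_3 = -2Z_1 + 5  [with Z_1=4]  = -3
Z_4 = -3Z_3 - 3Z_2 + 4  [with Z_3=-3, Z_2=5]  = -2
Z_7 = Z_1 - 2Z_4 - 2  [with Z_1=4, Z_4=-2]  = 6
Without intervention: Z_2 = -2Z_1 + 4  [with Z_1=4]  = -4; Z_3 = -2Z_1 + 5  [with Z_1=4]  = -3; Z_4 = -3Z_3 - 3Z_2 + 4  [with Z_3=-3, Z_2=-4]  = 25; Z_7 = Z_1 - 2Z_4 - 2  [with Z_1=4, Z_4=25]  = -48.
Change = 6 − (-48) = 54.

54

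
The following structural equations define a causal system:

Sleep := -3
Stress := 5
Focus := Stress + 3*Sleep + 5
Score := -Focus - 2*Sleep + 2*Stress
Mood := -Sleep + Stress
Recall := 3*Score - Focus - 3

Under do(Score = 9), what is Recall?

23

Under do(Score=9), the mechanism Score := -Focus - 2*Sleep + 2*Stress is discarded; Score is fixed at 9.
Focus = Stress + 3*Sleep + 5  [with Stress=5, Sleep=-3]  = 1
Recall = 3*Score - Focus - 3  [with Score=9, Focus=1]  = 23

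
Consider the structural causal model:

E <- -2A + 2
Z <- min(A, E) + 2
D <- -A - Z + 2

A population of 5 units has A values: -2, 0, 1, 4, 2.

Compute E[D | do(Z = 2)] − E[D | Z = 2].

-0.5

do(Z=2) breaks Z's dependence on A. With Z=2 fixed, D across the units is 2, 0, -1, -4, -2, mean -1.
Conditioning on Z=2 selects the 2 unit(s) with A ∈ {0, 1}. Their D values: 0, -1. Mean = -0.5.
Difference = -1 − (-0.5) = -0.5.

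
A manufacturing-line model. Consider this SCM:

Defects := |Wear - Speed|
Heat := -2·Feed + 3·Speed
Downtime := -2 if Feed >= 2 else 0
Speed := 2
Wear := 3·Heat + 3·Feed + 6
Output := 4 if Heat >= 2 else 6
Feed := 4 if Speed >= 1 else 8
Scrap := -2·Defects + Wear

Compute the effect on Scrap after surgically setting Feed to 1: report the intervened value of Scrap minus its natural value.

Under do(Feed=1), the mechanism Feed := 4 if Speed >= 1 else 8 is discarded; Feed is fixed at 1.
Heat = -2·Feed + 3·Speed  [with Feed=1, Speed=2]  = 4
Wear = 3·Heat + 3·Feed + 6  [with Heat=4, Feed=1]  = 21
Defects = |Wear - Speed|  [with Wear=21, Speed=2]  = 19
Scrap = -2·Defects + Wear  [with Defects=19, Wear=21]  = -17
Without intervention: Feed = 4 if Speed >= 1 else 8  [with Speed=2]  = 4; Heat = -2·Feed + 3·Speed  [with Feed=4, Speed=2]  = -2; Wear = 3·Heat + 3·Feed + 6  [with Heat=-2, Feed=4]  = 12; Defects = |Wear - Speed|  [with Wear=12, Speed=2]  = 10; Scrap = -2·Defects + Wear  [with Defects=10, Wear=12]  = -8.
Change = -17 − (-8) = -9.

-9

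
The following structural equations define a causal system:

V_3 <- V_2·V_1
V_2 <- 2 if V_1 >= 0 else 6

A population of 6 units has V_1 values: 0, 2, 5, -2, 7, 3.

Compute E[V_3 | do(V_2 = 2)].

5

Under do(V_2=2), V_2's equation is replaced by V_2=2 for every unit. Per-unit V_3: 0, 4, 10, -4, 14, 6. Mean = 5.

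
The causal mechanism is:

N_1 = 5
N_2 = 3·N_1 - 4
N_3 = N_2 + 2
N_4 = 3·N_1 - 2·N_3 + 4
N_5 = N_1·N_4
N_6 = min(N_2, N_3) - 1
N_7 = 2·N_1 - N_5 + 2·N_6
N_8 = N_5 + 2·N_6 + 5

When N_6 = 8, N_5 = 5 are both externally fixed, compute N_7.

21

Setting N_6 = 8, N_5 = 5 by intervention discards those variables' equations.
N_7 = 2·N_1 - N_5 + 2·N_6  [with N_1=5, N_5=5, N_6=8]  = 21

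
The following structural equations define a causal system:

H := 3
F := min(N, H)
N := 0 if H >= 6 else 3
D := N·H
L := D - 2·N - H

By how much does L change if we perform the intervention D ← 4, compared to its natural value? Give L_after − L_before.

The intervention breaks the incoming arrows to D: D := N·H no longer applies, and D = 4.
N = 0 if H >= 6 else 3  [with H=3]  = 3
L = D - 2·N - H  [with D=4, N=3, H=3]  = -5
Without intervention: N = 0 if H >= 6 else 3  [with H=3]  = 3; D = N·H  [with N=3, H=3]  = 9; L = D - 2·N - H  [with D=9, N=3, H=3]  = 0.
Change = -5 − 0 = -5.

-5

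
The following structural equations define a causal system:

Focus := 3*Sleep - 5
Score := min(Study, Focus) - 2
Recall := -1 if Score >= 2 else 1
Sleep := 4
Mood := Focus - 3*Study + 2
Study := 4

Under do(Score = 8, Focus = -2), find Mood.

The joint intervention fixes Score = 8, Focus = -2, removing each variable's own equation.
Mood = Focus - 3*Study + 2  [with Focus=-2, Study=4]  = -12

-12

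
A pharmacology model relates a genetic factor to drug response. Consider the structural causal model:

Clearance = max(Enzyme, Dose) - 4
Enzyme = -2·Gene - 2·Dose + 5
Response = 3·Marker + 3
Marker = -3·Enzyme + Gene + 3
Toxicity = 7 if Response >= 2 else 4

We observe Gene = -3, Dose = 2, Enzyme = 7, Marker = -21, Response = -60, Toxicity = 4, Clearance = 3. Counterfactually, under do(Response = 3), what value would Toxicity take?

7

The intervention breaks the incoming arrows to Response: Response = 3·Marker + 3 no longer applies, and Response = 3.
Toxicity = 7 if Response >= 2 else 4  [with Response=3]  = 7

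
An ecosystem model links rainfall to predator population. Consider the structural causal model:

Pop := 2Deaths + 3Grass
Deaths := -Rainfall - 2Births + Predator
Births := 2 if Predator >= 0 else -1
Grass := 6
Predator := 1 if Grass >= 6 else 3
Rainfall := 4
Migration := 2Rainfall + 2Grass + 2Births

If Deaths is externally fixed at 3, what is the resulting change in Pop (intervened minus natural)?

20

Under do(Deaths=3), the mechanism Deaths := -Rainfall - 2Births + Predator is discarded; Deaths is fixed at 3.
Pop = 2Deaths + 3Grass  [with Deaths=3, Grass=6]  = 24
Without intervention: Predator = 1 if Grass >= 6 else 3  [with Grass=6]  = 1; Births = 2 if Predator >= 0 else -1  [with Predator=1]  = 2; Deaths = -Rainfall - 2Births + Predator  [with Rainfall=4, Births=2, Predator=1]  = -7; Pop = 2Deaths + 3Grass  [with Deaths=-7, Grass=6]  = 4.
Change = 24 − 4 = 20.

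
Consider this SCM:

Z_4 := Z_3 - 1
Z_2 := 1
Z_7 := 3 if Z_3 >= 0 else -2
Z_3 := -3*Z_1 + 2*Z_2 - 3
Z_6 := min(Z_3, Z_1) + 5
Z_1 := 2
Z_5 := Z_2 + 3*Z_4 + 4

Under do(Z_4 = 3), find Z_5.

Intervening sets Z_4 = 3 and removes its equation (Z_4 := Z_3 - 1).
Z_5 = Z_2 + 3*Z_4 + 4  [with Z_2=1, Z_4=3]  = 14

14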